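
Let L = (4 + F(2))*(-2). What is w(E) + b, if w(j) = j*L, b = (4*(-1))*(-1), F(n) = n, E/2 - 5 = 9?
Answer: -332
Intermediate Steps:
E = 28 (E = 10 + 2*9 = 10 + 18 = 28)
b = 4 (b = -4*(-1) = 4)
L = -12 (L = (4 + 2)*(-2) = 6*(-2) = -12)
w(j) = -12*j (w(j) = j*(-12) = -12*j)
w(E) + b = -12*28 + 4 = -336 + 4 = -332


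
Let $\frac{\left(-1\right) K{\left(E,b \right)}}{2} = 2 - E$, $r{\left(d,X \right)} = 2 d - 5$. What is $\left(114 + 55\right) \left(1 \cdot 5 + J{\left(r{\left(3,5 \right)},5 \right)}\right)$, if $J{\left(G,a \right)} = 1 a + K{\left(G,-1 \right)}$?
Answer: $1352$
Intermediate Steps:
$r{\left(d,X \right)} = -5 + 2 d$
$K{\left(E,b \right)} = -4 + 2 E$ ($K{\left(E,b \right)} = - 2 \left(2 - E\right) = -4 + 2 E$)
$J{\left(G,a \right)} = -4 + a + 2 G$ ($J{\left(G,a \right)} = 1 a + \left(-4 + 2 G\right) = a + \left(-4 + 2 G\right) = -4 + a + 2 G$)
$\left(114 + 55\right) \left(1 \cdot 5 + J{\left(r{\left(3,5 \right)},5 \right)}\right) = \left(114 + 55\right) \left(1 \cdot 5 + \left(-4 + 5 + 2 \left(-5 + 2 \cdot 3\right)\right)\right) = 169 \left(5 + \left(-4 + 5 + 2 \left(-5 + 6\right)\right)\right) = 169 \left(5 + \left(-4 + 5 + 2 \cdot 1\right)\right) = 169 \left(5 + \left(-4 + 5 + 2\right)\right) = 169 \left(5 + 3\right) = 169 \cdot 8 = 1352$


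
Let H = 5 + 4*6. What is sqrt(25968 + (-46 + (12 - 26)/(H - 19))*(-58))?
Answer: 3*sqrt(79770)/5 ≈ 169.46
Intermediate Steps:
H = 29 (H = 5 + 24 = 29)
sqrt(25968 + (-46 + (12 - 26)/(H - 19))*(-58)) = sqrt(25968 + (-46 + (12 - 26)/(29 - 19))*(-58)) = sqrt(25968 + (-46 - 14/10)*(-58)) = sqrt(25968 + (-46 - 14*1/10)*(-58)) = sqrt(25968 + (-46 - 7/5)*(-58)) = sqrt(25968 - 237/5*(-58)) = sqrt(25968 + 13746/5) = sqrt(143586/5) = 3*sqrt(79770)/5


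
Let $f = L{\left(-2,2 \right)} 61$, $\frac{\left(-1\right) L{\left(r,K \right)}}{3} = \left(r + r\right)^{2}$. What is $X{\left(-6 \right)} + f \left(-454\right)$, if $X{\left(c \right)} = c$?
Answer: $1329306$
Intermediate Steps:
$L{\left(r,K \right)} = - 12 r^{2}$ ($L{\left(r,K \right)} = - 3 \left(r + r\right)^{2} = - 3 \left(2 r\right)^{2} = - 3 \cdot 4 r^{2} = - 12 r^{2}$)
$f = -2928$ ($f = - 12 \left(-2\right)^{2} \cdot 61 = \left(-12\right) 4 \cdot 61 = \left(-48\right) 61 = -2928$)
$X{\left(-6 \right)} + f \left(-454\right) = -6 - -1329312 = -6 + 1329312 = 1329306$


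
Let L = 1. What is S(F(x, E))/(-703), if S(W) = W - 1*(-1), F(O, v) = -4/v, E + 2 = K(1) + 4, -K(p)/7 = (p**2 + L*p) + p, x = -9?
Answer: -23/13357 ≈ -0.0017219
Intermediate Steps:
K(p) = -14*p - 7*p**2 (K(p) = -7*((p**2 + 1*p) + p) = -7*((p**2 + p) + p) = -7*((p + p**2) + p) = -7*(p**2 + 2*p) = -14*p - 7*p**2)
E = -19 (E = -2 + (-7*1*(2 + 1) + 4) = -2 + (-7*1*3 + 4) = -2 + (-21 + 4) = -2 - 17 = -19)
S(W) = 1 + W (S(W) = W + 1 = 1 + W)
S(F(x, E))/(-703) = (1 - 4/(-19))/(-703) = (1 - 4*(-1/19))*(-1/703) = (1 + 4/19)*(-1/703) = (23/19)*(-1/703) = -23/13357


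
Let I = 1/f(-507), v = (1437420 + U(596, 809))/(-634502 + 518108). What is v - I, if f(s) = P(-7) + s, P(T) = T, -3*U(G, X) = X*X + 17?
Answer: -104430027/9971086 ≈ -10.473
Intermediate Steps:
U(G, X) = -17/3 - X²/3 (U(G, X) = -(X*X + 17)/3 = -(X² + 17)/3 = -(17 + X²)/3 = -17/3 - X²/3)
v = -203209/19399 (v = (1437420 + (-17/3 - ⅓*809²))/(-634502 + 518108) = (1437420 + (-17/3 - ⅓*654481))/(-116394) = (1437420 + (-17/3 - 654481/3))*(-1/116394) = (1437420 - 218166)*(-1/116394) = 1219254*(-1/116394) = -203209/19399 ≈ -10.475)
f(s) = -7 + s
I = -1/514 (I = 1/(-7 - 507) = 1/(-514) = -1/514 ≈ -0.0019455)
v - I = -203209/19399 - 1*(-1/514) = -203209/19399 + 1/514 = -104430027/9971086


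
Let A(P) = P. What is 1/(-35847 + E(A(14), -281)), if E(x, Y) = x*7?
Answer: -1/35749 ≈ -2.7973e-5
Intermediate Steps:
E(x, Y) = 7*x
1/(-35847 + E(A(14), -281)) = 1/(-35847 + 7*14) = 1/(-35847 + 98) = 1/(-35749) = -1/35749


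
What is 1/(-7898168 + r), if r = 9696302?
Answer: 1/1798134 ≈ 5.5613e-7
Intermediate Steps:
1/(-7898168 + r) = 1/(-7898168 + 9696302) = 1/1798134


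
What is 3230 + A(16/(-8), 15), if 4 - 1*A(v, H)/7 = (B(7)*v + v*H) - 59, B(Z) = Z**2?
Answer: 4567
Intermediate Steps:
A(v, H) = 441 - 343*v - 7*H*v (A(v, H) = 28 - 7*((7**2*v + v*H) - 59) = 28 - 7*((49*v + H*v) - 59) = 28 - 7*(-59 + 49*v + H*v) = 28 + (413 - 343*v - 7*H*v) = 441 - 343*v - 7*H*v)
3230 + A(16/(-8), 15) = 3230 + (441 - 5488/(-8) - 7*15*16/(-8)) = 3230 + (441 - 5488*(-1)/8 - 7*15*16*(-1/8)) = 3230 + (441 - 343*(-2) - 7*15*(-2)) = 3230 + (441 + 686 + 210) = 3230 + 1337 = 4567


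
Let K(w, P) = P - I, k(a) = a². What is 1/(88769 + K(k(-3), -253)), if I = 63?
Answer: 1/88453 ≈ 1.1305e-5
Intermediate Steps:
K(w, P) = -63 + P (K(w, P) = P - 1*63 = P - 63 = -63 + P)
1/(88769 + K(k(-3), -253)) = 1/(88769 + (-63 - 253)) = 1/(88769 - 316) = 1/88453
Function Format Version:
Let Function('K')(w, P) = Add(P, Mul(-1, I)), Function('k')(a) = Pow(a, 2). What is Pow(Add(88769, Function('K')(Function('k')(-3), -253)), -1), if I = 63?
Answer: Rational(1, 88453) ≈ 1.1305e-5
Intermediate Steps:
Function('K')(w, P) = Add(-63, P) (Function('K')(w, P) = Add(P, Mul(-1, 63)) = Add(P, -63) = Add(-63, P))
Pow(Add(88769, Function('K')(Function('k')(-3), -253)), -1) = Pow(Add(88769, Add(-63, -253)), -1) = Pow(Add(88769, -316), -1) = Pow(88453, -1) = Rational(1, 88453)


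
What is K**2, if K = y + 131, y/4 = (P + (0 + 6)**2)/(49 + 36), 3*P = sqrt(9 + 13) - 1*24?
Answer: 1138455433/65025 + 29992*sqrt(22)/7225 ≈ 17527.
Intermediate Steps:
P = -8 + sqrt(22)/3 (P = (sqrt(9 + 13) - 1*24)/3 = (sqrt(22) - 24)/3 = (-24 + sqrt(22))/3 = -8 + sqrt(22)/3 ≈ -6.4365)
y = 112/85 + 4*sqrt(22)/255 (y = 4*(((-8 + sqrt(22)/3) + (0 + 6)**2)/(49 + 36)) = 4*(((-8 + sqrt(22)/3) + 6**2)/85) = 4*(((-8 + sqrt(22)/3) + 36)*(1/85)) = 4*((28 + sqrt(22)/3)*(1/85)) = 4*(28/85 + sqrt(22)/255) = 112/85 + 4*sqrt(22)/255 ≈ 1.3912)
K = 11247/85 + 4*sqrt(22)/255 (K = (112/85 + 4*sqrt(22)/255) + 131 = 11247/85 + 4*sqrt(22)/255 ≈ 132.39)
K**2 = (11247/85 + 4*sqrt(22)/255)**2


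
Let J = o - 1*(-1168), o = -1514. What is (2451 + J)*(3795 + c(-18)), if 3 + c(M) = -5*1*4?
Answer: 7940060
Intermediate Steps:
J = -346 (J = -1514 - 1*(-1168) = -1514 + 1168 = -346)
c(M) = -23 (c(M) = -3 - 5*1*4 = -3 - 5*4 = -3 - 20 = -23)
(2451 + J)*(3795 + c(-18)) = (2451 - 346)*(3795 - 23) = 2105*3772 = 7940060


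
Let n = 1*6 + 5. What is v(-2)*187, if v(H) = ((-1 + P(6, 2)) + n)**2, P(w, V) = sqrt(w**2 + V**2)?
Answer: 26180 + 7480*sqrt(10) ≈ 49834.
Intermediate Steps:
P(w, V) = sqrt(V**2 + w**2)
n = 11 (n = 6 + 5 = 11)
v(H) = (10 + 2*sqrt(10))**2 (v(H) = ((-1 + sqrt(2**2 + 6**2)) + 11)**2 = ((-1 + sqrt(4 + 36)) + 11)**2 = ((-1 + sqrt(40)) + 11)**2 = ((-1 + 2*sqrt(10)) + 11)**2 = (10 + 2*sqrt(10))**2)
v(-2)*187 = (140 + 40*sqrt(10))*187 = 26180 + 7480*sqrt(10)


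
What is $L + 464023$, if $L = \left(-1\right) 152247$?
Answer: $311776$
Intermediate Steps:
$L = -152247$
$L + 464023 = -152247 + 464023 = 311776$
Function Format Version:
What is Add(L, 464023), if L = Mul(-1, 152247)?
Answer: 311776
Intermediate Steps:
L = -152247
Add(L, 464023) = Add(-152247, 464023) = 311776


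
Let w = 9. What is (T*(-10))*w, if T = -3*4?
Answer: 1080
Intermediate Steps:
T = -12
(T*(-10))*w = -12*(-10)*9 = 120*9 = 1080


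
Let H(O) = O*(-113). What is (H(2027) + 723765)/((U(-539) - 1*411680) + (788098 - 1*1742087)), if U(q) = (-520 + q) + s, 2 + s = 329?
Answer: -494714/1366401 ≈ -0.36206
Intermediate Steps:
s = 327 (s = -2 + 329 = 327)
H(O) = -113*O
U(q) = -193 + q (U(q) = (-520 + q) + 327 = -193 + q)
(H(2027) + 723765)/((U(-539) - 1*411680) + (788098 - 1*1742087)) = (-113*2027 + 723765)/(((-193 - 539) - 1*411680) + (788098 - 1*1742087)) = (-229051 + 723765)/((-732 - 411680) + (788098 - 1742087)) = 494714/(-412412 - 953989) = 494714/(-1366401) = 494714*(-1/1366401) = -494714/1366401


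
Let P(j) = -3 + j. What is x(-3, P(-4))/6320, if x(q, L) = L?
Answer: -7/6320 ≈ -0.0011076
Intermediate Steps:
x(-3, P(-4))/6320 = (-3 - 4)/6320 = -7*1/6320 = -7/6320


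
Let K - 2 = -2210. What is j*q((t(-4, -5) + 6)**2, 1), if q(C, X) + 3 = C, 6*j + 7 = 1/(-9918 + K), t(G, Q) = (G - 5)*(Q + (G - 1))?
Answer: -260675693/24252 ≈ -10749.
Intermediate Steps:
K = -2208 (K = 2 - 2210 = -2208)
t(G, Q) = (-5 + G)*(-1 + G + Q) (t(G, Q) = (-5 + G)*(Q + (-1 + G)) = (-5 + G)*(-1 + G + Q))
j = -84883/72756 (j = -7/6 + 1/(6*(-9918 - 2208)) = -7/6 + (1/6)/(-12126) = -7/6 + (1/6)*(-1/12126) = -7/6 - 1/72756 = -84883/72756 ≈ -1.1667)
q(C, X) = -3 + C
j*q((t(-4, -5) + 6)**2, 1) = -84883*(-3 + ((5 + (-4)**2 - 6*(-4) - 5*(-5) - 4*(-5)) + 6)**2)/72756 = -84883*(-3 + ((5 + 16 + 24 + 25 + 20) + 6)**2)/72756 = -84883*(-3 + (90 + 6)**2)/72756 = -84883*(-3 + 96**2)/72756 = -84883*(-3 + 9216)/72756 = -84883/72756*9213 = -260675693/24252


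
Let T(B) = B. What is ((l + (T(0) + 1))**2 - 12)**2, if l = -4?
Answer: 9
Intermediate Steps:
((l + (T(0) + 1))**2 - 12)**2 = ((-4 + (0 + 1))**2 - 12)**2 = ((-4 + 1)**2 - 12)**2 = ((-3)**2 - 12)**2 = (9 - 12)**2 = (-3)**2 = 9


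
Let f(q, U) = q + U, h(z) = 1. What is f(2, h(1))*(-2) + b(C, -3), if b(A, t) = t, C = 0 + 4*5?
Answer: -9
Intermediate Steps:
C = 20 (C = 0 + 20 = 20)
f(q, U) = U + q
f(2, h(1))*(-2) + b(C, -3) = (1 + 2)*(-2) - 3 = 3*(-2) - 3 = -6 - 3 = -9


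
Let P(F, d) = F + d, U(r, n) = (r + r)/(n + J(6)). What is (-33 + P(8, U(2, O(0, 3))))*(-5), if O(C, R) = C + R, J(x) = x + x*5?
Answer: 4855/39 ≈ 124.49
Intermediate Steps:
J(x) = 6*x (J(x) = x + 5*x = 6*x)
U(r, n) = 2*r/(36 + n) (U(r, n) = (r + r)/(n + 6*6) = (2*r)/(n + 36) = (2*r)/(36 + n) = 2*r/(36 + n))
(-33 + P(8, U(2, O(0, 3))))*(-5) = (-33 + (8 + 2*2/(36 + (0 + 3))))*(-5) = (-33 + (8 + 2*2/(36 + 3)))*(-5) = (-33 + (8 + 2*2/39))*(-5) = (-33 + (8 + 2*2*(1/39)))*(-5) = (-33 + (8 + 4/39))*(-5) = (-33 + 316/39)*(-5) = -971/39*(-5) = 4855/39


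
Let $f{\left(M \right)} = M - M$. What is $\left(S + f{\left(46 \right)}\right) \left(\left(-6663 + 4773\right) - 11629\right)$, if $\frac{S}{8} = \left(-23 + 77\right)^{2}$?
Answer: $-315371232$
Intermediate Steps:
$f{\left(M \right)} = 0$
$S = 23328$ ($S = 8 \left(-23 + 77\right)^{2} = 8 \cdot 54^{2} = 8 \cdot 2916 = 23328$)
$\left(S + f{\left(46 \right)}\right) \left(\left(-6663 + 4773\right) - 11629\right) = \left(23328 + 0\right) \left(\left(-6663 + 4773\right) - 11629\right) = 23328 \left(-1890 - 11629\right) = 23328 \left(-13519\right) = -315371232$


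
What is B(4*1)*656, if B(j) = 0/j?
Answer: 0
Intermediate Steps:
B(j) = 0
B(4*1)*656 = 0*656 = 0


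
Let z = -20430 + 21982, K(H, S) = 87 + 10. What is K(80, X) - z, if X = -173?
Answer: -1455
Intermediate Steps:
K(H, S) = 97
z = 1552
K(80, X) - z = 97 - 1*1552 = 97 - 1552 = -1455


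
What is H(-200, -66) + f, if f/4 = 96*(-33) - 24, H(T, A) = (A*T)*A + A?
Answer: -884034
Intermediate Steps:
H(T, A) = A + T*A² (H(T, A) = T*A² + A = A + T*A²)
f = -12768 (f = 4*(96*(-33) - 24) = 4*(-3168 - 24) = 4*(-3192) = -12768)
H(-200, -66) + f = -66*(1 - 66*(-200)) - 12768 = -66*(1 + 13200) - 12768 = -66*13201 - 12768 = -871266 - 12768 = -884034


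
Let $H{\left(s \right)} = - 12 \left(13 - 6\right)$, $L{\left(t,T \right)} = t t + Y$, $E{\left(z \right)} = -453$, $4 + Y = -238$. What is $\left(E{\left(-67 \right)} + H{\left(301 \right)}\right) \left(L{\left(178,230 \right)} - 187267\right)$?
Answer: $83678025$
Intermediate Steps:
$Y = -242$ ($Y = -4 - 238 = -242$)
$L{\left(t,T \right)} = -242 + t^{2}$ ($L{\left(t,T \right)} = t t - 242 = t^{2} - 242 = -242 + t^{2}$)
$H{\left(s \right)} = -84$ ($H{\left(s \right)} = \left(-12\right) 7 = -84$)
$\left(E{\left(-67 \right)} + H{\left(301 \right)}\right) \left(L{\left(178,230 \right)} - 187267\right) = \left(-453 - 84\right) \left(\left(-242 + 178^{2}\right) - 187267\right) = - 537 \left(\left(-242 + 31684\right) - 187267\right) = - 537 \left(31442 - 187267\right) = \left(-537\right) \left(-155825\right) = 83678025$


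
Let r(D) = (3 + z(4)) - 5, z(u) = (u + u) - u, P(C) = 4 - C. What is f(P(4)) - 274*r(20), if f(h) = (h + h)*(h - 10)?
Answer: -548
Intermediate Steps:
z(u) = u (z(u) = 2*u - u = u)
r(D) = 2 (r(D) = (3 + 4) - 5 = 7 - 5 = 2)
f(h) = 2*h*(-10 + h) (f(h) = (2*h)*(-10 + h) = 2*h*(-10 + h))
f(P(4)) - 274*r(20) = 2*(4 - 1*4)*(-10 + (4 - 1*4)) - 274*2 = 2*(4 - 4)*(-10 + (4 - 4)) - 548 = 2*0*(-10 + 0) - 548 = 2*0*(-10) - 548 = 0 - 548 = -548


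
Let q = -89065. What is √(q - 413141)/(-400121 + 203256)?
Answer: -I*√502206/196865 ≈ -0.0035998*I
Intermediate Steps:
√(q - 413141)/(-400121 + 203256) = √(-89065 - 413141)/(-400121 + 203256) = √(-502206)/(-196865) = (I*√502206)*(-1/196865) = -I*√502206/196865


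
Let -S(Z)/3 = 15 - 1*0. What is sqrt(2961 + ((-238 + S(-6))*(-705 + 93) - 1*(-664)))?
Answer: sqrt(176821) ≈ 420.50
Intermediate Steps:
S(Z) = -45 (S(Z) = -3*(15 - 1*0) = -3*(15 + 0) = -3*15 = -45)
sqrt(2961 + ((-238 + S(-6))*(-705 + 93) - 1*(-664))) = sqrt(2961 + ((-238 - 45)*(-705 + 93) - 1*(-664))) = sqrt(2961 + (-283*(-612) + 664)) = sqrt(2961 + (173196 + 664)) = sqrt(2961 + 173860) = sqrt(176821)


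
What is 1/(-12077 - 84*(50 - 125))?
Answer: -1/5777 ≈ -0.00017310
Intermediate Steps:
1/(-12077 - 84*(50 - 125)) = 1/(-12077 - 84*(-75)) = 1/(-12077 + 6300) = 1/(-5777) = -1/5777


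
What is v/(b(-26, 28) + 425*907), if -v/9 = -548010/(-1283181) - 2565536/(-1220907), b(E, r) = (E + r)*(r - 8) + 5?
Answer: -1980558147543/33554047295287880 ≈ -5.9026e-5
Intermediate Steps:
b(E, r) = 5 + (-8 + r)*(E + r) (b(E, r) = (E + r)*(-8 + r) + 5 = (-8 + r)*(E + r) + 5 = 5 + (-8 + r)*(E + r))
v = -3961116295086/174071629463 (v = -9*(-548010/(-1283181) - 2565536/(-1220907)) = -9*(-548010*(-1/1283181) - 2565536*(-1/1220907)) = -9*(182670/427727 + 2565536/1220907) = -9*1320372098362/522214888389 = -3961116295086/174071629463 ≈ -22.756)
v/(b(-26, 28) + 425*907) = -3961116295086/(174071629463*((5 + 28² - 8*(-26) - 8*28 - 26*28) + 425*907)) = -3961116295086/(174071629463*((5 + 784 + 208 - 224 - 728) + 385475)) = -3961116295086/(174071629463*(45 + 385475)) = -3961116295086/174071629463/385520 = -3961116295086/174071629463*1/385520 = -1980558147543/33554047295287880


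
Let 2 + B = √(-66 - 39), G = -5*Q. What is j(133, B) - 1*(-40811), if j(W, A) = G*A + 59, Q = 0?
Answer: 40870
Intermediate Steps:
G = 0 (G = -5*0 = 0)
B = -2 + I*√105 (B = -2 + √(-66 - 39) = -2 + √(-105) = -2 + I*√105 ≈ -2.0 + 10.247*I)
j(W, A) = 59 (j(W, A) = 0*A + 59 = 0 + 59 = 59)
j(133, B) - 1*(-40811) = 59 - 1*(-40811) = 59 + 40811 = 40870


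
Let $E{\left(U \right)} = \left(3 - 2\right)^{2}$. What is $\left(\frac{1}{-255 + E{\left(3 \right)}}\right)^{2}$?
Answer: $\frac{1}{64516} \approx 1.55 \cdot 10^{-5}$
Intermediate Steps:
$E{\left(U \right)} = 1$ ($E{\left(U \right)} = 1^{2} = 1$)
$\left(\frac{1}{-255 + E{\left(3 \right)}}\right)^{2} = \left(\frac{1}{-255 + 1}\right)^{2} = \left(\frac{1}{-254}\right)^{2} = \left(- \frac{1}{254}\right)^{2} = \frac{1}{64516}$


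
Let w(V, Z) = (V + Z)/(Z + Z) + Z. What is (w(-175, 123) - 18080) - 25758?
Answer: -5376971/123 ≈ -43715.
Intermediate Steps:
w(V, Z) = Z + (V + Z)/(2*Z) (w(V, Z) = (V + Z)/((2*Z)) + Z = (V + Z)*(1/(2*Z)) + Z = (V + Z)/(2*Z) + Z = Z + (V + Z)/(2*Z))
(w(-175, 123) - 18080) - 25758 = ((½ + 123 + (½)*(-175)/123) - 18080) - 25758 = ((½ + 123 + (½)*(-175)*(1/123)) - 18080) - 25758 = ((½ + 123 - 175/246) - 18080) - 25758 = (15103/123 - 18080) - 25758 = -2208737/123 - 25758 = -5376971/123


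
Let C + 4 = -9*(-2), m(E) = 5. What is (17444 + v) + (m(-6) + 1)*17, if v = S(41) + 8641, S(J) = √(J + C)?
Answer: 26187 + √55 ≈ 26194.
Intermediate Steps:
C = 14 (C = -4 - 9*(-2) = -4 + 18 = 14)
S(J) = √(14 + J) (S(J) = √(J + 14) = √(14 + J))
v = 8641 + √55 (v = √(14 + 41) + 8641 = √55 + 8641 = 8641 + √55 ≈ 8648.4)
(17444 + v) + (m(-6) + 1)*17 = (17444 + (8641 + √55)) + (5 + 1)*17 = (26085 + √55) + 6*17 = (26085 + √55) + 102 = 26187 + √55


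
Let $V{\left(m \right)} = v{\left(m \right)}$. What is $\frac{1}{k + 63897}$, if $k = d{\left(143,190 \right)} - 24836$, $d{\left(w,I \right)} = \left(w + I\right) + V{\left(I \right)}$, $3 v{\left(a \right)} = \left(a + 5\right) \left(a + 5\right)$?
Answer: $\frac{1}{52069} \approx 1.9205 \cdot 10^{-5}$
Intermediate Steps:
$v{\left(a \right)} = \frac{\left(5 + a\right)^{2}}{3}$ ($v{\left(a \right)} = \frac{\left(a + 5\right) \left(a + 5\right)}{3} = \frac{\left(5 + a\right) \left(5 + a\right)}{3} = \frac{\left(5 + a\right)^{2}}{3}$)
$V{\left(m \right)} = \frac{\left(5 + m\right)^{2}}{3}$
$d{\left(w,I \right)} = I + w + \frac{\left(5 + I\right)^{2}}{3}$ ($d{\left(w,I \right)} = \left(w + I\right) + \frac{\left(5 + I\right)^{2}}{3} = \left(I + w\right) + \frac{\left(5 + I\right)^{2}}{3} = I + w + \frac{\left(5 + I\right)^{2}}{3}$)
$k = -11828$ ($k = \left(190 + 143 + \frac{\left(5 + 190\right)^{2}}{3}\right) - 24836 = \left(190 + 143 + \frac{195^{2}}{3}\right) - 24836 = \left(190 + 143 + \frac{1}{3} \cdot 38025\right) - 24836 = \left(190 + 143 + 12675\right) - 24836 = 13008 - 24836 = -11828$)
$\frac{1}{k + 63897} = \frac{1}{-11828 + 63897} = \frac{1}{52069}$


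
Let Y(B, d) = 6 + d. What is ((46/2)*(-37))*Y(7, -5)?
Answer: -851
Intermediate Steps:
((46/2)*(-37))*Y(7, -5) = ((46/2)*(-37))*(6 - 5) = ((46*(½))*(-37))*1 = (23*(-37))*1 = -851*1 = -851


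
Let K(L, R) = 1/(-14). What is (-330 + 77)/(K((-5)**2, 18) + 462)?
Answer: -3542/6467 ≈ -0.54770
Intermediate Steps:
K(L, R) = -1/14
(-330 + 77)/(K((-5)**2, 18) + 462) = (-330 + 77)/(-1/14 + 462) = -253/6467/14 = -253*14/6467 = -3542/6467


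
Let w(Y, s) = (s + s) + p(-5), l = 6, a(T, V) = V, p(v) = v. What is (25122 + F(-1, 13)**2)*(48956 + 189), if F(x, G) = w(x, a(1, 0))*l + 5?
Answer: 1265336315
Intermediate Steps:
w(Y, s) = -5 + 2*s (w(Y, s) = (s + s) - 5 = 2*s - 5 = -5 + 2*s)
F(x, G) = -25 (F(x, G) = (-5 + 2*0)*6 + 5 = (-5 + 0)*6 + 5 = -5*6 + 5 = -30 + 5 = -25)
(25122 + F(-1, 13)**2)*(48956 + 189) = (25122 + (-25)**2)*(48956 + 189) = (25122 + 625)*49145 = 25747*49145 = 1265336315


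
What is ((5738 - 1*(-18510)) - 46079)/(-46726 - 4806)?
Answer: 21831/51532 ≈ 0.42364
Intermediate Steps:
((5738 - 1*(-18510)) - 46079)/(-46726 - 4806) = ((5738 + 18510) - 46079)/(-51532) = (24248 - 46079)*(-1/51532) = -21831*(-1/51532) = 21831/51532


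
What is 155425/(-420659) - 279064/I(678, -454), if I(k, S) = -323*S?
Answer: -70091308013/30843138539 ≈ -2.2725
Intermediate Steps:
155425/(-420659) - 279064/I(678, -454) = 155425/(-420659) - 279064/((-323*(-454))) = 155425*(-1/420659) - 279064/146642 = -155425/420659 - 279064*1/146642 = -155425/420659 - 139532/73321 = -70091308013/30843138539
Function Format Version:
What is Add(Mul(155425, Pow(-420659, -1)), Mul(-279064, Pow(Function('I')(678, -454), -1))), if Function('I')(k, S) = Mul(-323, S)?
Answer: Rational(-70091308013, 30843138539) ≈ -2.2725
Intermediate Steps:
Add(Mul(155425, Pow(-420659, -1)), Mul(-279064, Pow(Function('I')(678, -454), -1))) = Add(Mul(155425, Pow(-420659, -1)), Mul(-279064, Pow(Mul(-323, -454), -1))) = Add(Mul(155425, Rational(-1, 420659)), Mul(-279064, Pow(146642, -1))) = Add(Rational(-155425, 420659), Mul(-279064, Rational(1, 146642))) = Add(Rational(-155425, 420659), Rational(-139532, 73321)) = Rational(-70091308013, 30843138539)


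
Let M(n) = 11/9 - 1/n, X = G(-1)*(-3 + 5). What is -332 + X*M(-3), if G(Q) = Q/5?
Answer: -14968/45 ≈ -332.62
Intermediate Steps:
G(Q) = Q/5 (G(Q) = Q*(1/5) = Q/5)
X = -2/5 (X = ((1/5)*(-1))*(-3 + 5) = -1/5*2 = -2/5 ≈ -0.40000)
M(n) = 11/9 - 1/n (M(n) = 11*(1/9) - 1/n = 11/9 - 1/n)
-332 + X*M(-3) = -332 - 2*(11/9 - 1/(-3))/5 = -332 - 2*(11/9 - 1*(-1/3))/5 = -332 - 2*(11/9 + 1/3)/5 = -332 - 2/5*14/9 = -332 - 28/45 = -14968/45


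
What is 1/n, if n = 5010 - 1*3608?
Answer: 1/1402 ≈ 0.00071327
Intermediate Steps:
n = 1402 (n = 5010 - 3608 = 1402)
1/n = 1/1402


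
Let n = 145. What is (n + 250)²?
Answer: 156025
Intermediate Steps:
(n + 250)² = (145 + 250)² = 395² = 156025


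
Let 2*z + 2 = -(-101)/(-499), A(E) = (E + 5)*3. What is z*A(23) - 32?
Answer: -62126/499 ≈ -124.50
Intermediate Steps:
A(E) = 15 + 3*E (A(E) = (5 + E)*3 = 15 + 3*E)
z = -1099/998 (z = -1 + (-(-101)/(-499))/2 = -1 + (-(-101)*(-1)/499)/2 = -1 + (-1*101/499)/2 = -1 + (½)*(-101/499) = -1 - 101/998 = -1099/998 ≈ -1.1012)
z*A(23) - 32 = -1099*(15 + 3*23)/998 - 32 = -1099*(15 + 69)/998 - 32 = -1099/998*84 - 32 = -46158/499 - 32 = -62126/499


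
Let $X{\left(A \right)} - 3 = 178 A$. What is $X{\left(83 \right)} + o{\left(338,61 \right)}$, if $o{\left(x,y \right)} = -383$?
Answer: $14394$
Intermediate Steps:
$X{\left(A \right)} = 3 + 178 A$
$X{\left(83 \right)} + o{\left(338,61 \right)} = \left(3 + 178 \cdot 83\right) - 383 = \left(3 + 14774\right) - 383 = 14777 - 383 = 14394$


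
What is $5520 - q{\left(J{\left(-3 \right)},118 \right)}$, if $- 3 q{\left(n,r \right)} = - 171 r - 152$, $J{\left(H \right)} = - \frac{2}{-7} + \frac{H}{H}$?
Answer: $- \frac{3770}{3} \approx -1256.7$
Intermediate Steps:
$J{\left(H \right)} = \frac{9}{7}$ ($J{\left(H \right)} = \left(-2\right) \left(- \frac{1}{7}\right) + 1 = \frac{2}{7} + 1 = \frac{9}{7}$)
$q{\left(n,r \right)} = \frac{152}{3} + 57 r$ ($q{\left(n,r \right)} = - \frac{- 171 r - 152}{3} = - \frac{-152 - 171 r}{3} = \frac{152}{3} + 57 r$)
$5520 - q{\left(J{\left(-3 \right)},118 \right)} = 5520 - \left(\frac{152}{3} + 57 \cdot 118\right) = 5520 - \left(\frac{152}{3} + 6726\right) = 5520 - \frac{20330}{3} = - \frac{3770}{3}$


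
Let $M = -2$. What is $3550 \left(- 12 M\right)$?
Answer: $85200$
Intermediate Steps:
$3550 \left(- 12 M\right) = 3550 \left(\left(-12\right) \left(-2\right)\right) = 3550 \cdot 24 = 85200$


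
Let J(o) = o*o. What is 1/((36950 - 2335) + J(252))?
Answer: 1/98119 ≈ 1.0192e-5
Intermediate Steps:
J(o) = o²
1/((36950 - 2335) + J(252)) = 1/((36950 - 2335) + 252²) = 1/(34615 + 63504) = 1/98119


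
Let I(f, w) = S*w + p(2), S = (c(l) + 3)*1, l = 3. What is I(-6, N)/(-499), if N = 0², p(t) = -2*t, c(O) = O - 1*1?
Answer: 4/499 ≈ 0.0080160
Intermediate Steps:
c(O) = -1 + O (c(O) = O - 1 = -1 + O)
N = 0
S = 5 (S = ((-1 + 3) + 3)*1 = (2 + 3)*1 = 5*1 = 5)
I(f, w) = -4 + 5*w (I(f, w) = 5*w - 2*2 = 5*w - 4 = -4 + 5*w)
I(-6, N)/(-499) = (-4 + 5*0)/(-499) = (-4 + 0)*(-1/499) = -4*(-1/499) = 4/499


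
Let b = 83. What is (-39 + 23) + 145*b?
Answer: 12019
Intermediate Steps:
(-39 + 23) + 145*b = (-39 + 23) + 145*83 = -16 + 12035 = 12019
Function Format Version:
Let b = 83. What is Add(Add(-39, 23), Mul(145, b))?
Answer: 12019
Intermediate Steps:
Add(Add(-39, 23), Mul(145, b)) = Add(Add(-39, 23), Mul(145, 83)) = Add(-16, 12035) = 12019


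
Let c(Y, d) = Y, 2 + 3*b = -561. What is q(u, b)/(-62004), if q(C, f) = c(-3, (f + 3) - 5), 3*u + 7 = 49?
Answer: 1/20668 ≈ 4.8384e-5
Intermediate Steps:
b = -563/3 (b = -2/3 + (1/3)*(-561) = -2/3 - 187 = -563/3 ≈ -187.67)
u = 14 (u = -7/3 + (1/3)*49 = -7/3 + 49/3 = 14)
q(C, f) = -3
q(u, b)/(-62004) = -3/(-62004) = -3*(-1/62004) = 1/20668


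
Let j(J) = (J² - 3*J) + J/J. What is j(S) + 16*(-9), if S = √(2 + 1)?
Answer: -140 - 3*√3 ≈ -145.20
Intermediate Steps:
S = √3 ≈ 1.7320
j(J) = 1 + J² - 3*J (j(J) = (J² - 3*J) + 1 = 1 + J² - 3*J)
j(S) + 16*(-9) = (1 + (√3)² - 3*√3) + 16*(-9) = (1 + 3 - 3*√3) - 144 = (4 - 3*√3) - 144 = -140 - 3*√3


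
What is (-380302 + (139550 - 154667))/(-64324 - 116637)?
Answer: 395419/180961 ≈ 2.1851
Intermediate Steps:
(-380302 + (139550 - 154667))/(-64324 - 116637) = (-380302 - 15117)/(-180961) = -395419*(-1/180961) = 395419/180961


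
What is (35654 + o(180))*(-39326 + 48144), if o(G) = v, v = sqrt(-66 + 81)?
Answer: 314396972 + 8818*sqrt(15) ≈ 3.1443e+8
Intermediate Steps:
v = sqrt(15) ≈ 3.8730
o(G) = sqrt(15)
(35654 + o(180))*(-39326 + 48144) = (35654 + sqrt(15))*(-39326 + 48144) = (35654 + sqrt(15))*8818 = 314396972 + 8818*sqrt(15)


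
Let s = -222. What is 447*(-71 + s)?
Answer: -130971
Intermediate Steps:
447*(-71 + s) = 447*(-71 - 222) = 447*(-293) = -130971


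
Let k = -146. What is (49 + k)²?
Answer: 9409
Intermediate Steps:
(49 + k)² = (49 - 146)² = (-97)² = 9409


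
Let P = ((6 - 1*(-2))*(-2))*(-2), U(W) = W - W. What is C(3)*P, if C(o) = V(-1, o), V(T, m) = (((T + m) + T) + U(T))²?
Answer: 32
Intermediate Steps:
U(W) = 0
V(T, m) = (m + 2*T)² (V(T, m) = (((T + m) + T) + 0)² = ((m + 2*T) + 0)² = (m + 2*T)²)
C(o) = (-2 + o)² (C(o) = (o + 2*(-1))² = (o - 2)² = (-2 + o)²)
P = 32 (P = ((6 + 2)*(-2))*(-2) = (8*(-2))*(-2) = -16*(-2) = 32)
C(3)*P = (-2 + 3)²*32 = 1²*32 = 1*32 = 32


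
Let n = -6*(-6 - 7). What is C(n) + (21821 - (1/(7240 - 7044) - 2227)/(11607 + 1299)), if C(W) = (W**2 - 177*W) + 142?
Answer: 4002680923/281064 ≈ 14241.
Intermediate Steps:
n = 78 (n = -6*(-13) = 78)
C(W) = 142 + W**2 - 177*W
C(n) + (21821 - (1/(7240 - 7044) - 2227)/(11607 + 1299)) = (142 + 78**2 - 177*78) + (21821 - (1/(7240 - 7044) - 2227)/(11607 + 1299)) = (142 + 6084 - 13806) + (21821 - (1/196 - 2227)/12906) = -7580 + (21821 - (1/196 - 2227)/12906) = -7580 + (21821 - (-436491)/(196*12906)) = -7580 + (21821 - 1*(-48499/281064)) = -7580 + (21821 + 48499/281064) = -7580 + 6133146043/281064 = 4002680923/281064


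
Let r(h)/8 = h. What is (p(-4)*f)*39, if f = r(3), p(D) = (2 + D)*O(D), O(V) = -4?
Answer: 7488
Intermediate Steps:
r(h) = 8*h
p(D) = -8 - 4*D (p(D) = (2 + D)*(-4) = -8 - 4*D)
f = 24 (f = 8*3 = 24)
(p(-4)*f)*39 = ((-8 - 4*(-4))*24)*39 = ((-8 + 16)*24)*39 = (8*24)*39 = 192*39 = 7488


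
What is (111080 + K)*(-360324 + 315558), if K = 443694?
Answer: -24835012884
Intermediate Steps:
(111080 + K)*(-360324 + 315558) = (111080 + 443694)*(-360324 + 315558) = 554774*(-44766) = -24835012884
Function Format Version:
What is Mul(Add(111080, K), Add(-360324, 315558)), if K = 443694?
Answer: -24835012884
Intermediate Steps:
Mul(Add(111080, K), Add(-360324, 315558)) = Mul(Add(111080, 443694), Add(-360324, 315558)) = Mul(554774, -44766) = -24835012884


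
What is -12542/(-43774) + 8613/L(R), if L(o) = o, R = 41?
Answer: 188769842/897367 ≈ 210.36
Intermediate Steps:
-12542/(-43774) + 8613/L(R) = -12542/(-43774) + 8613/41 = -12542*(-1/43774) + 8613*(1/41) = 6271/21887 + 8613/41 = 188769842/897367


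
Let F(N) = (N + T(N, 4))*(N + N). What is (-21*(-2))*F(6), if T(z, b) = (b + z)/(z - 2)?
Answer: 4284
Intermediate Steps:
T(z, b) = (b + z)/(-2 + z)
F(N) = 2*N*(N + (4 + N)/(-2 + N)) (F(N) = (N + (4 + N)/(-2 + N))*(N + N) = (N + (4 + N)/(-2 + N))*(2*N) = 2*N*(N + (4 + N)/(-2 + N)))
(-21*(-2))*F(6) = (-21*(-2))*(2*6*(4 + 6² - 1*6)/(-2 + 6)) = 42*(2*6*(4 + 36 - 6)/4) = 42*(2*6*(¼)*34) = 42*102 = 4284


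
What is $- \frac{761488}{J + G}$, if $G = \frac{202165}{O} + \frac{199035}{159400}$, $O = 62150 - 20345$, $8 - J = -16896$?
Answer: $- \frac{202973621235840}{4507360717087} \approx -45.032$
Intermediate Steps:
$J = 16904$ ($J = 8 - -16896 = 8 + 16896 = 16904$)
$O = 41805$ ($O = 62150 - 20345 = 41805$)
$G = \frac{1621830367}{266548680}$ ($G = \frac{202165}{41805} + \frac{199035}{159400} = 202165 \cdot \frac{1}{41805} + 199035 \cdot \frac{1}{159400} = \frac{40433}{8361} + \frac{39807}{31880} = \frac{1621830367}{266548680} \approx 6.0846$)
$- \frac{761488}{J + G} = - \frac{761488}{16904 + \frac{1621830367}{266548680}} = - \frac{761488}{\frac{4507360717087}{266548680}} = \left(-761488\right) \frac{266548680}{4507360717087} = - \frac{202973621235840}{4507360717087}$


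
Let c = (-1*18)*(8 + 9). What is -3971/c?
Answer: 3971/306 ≈ 12.977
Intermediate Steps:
c = -306 (c = -18*17 = -306)
-3971/c = -3971/(-306) = -3971*(-1/306) = 3971/306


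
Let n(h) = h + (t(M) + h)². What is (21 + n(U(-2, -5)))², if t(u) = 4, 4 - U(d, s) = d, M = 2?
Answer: 16129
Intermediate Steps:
U(d, s) = 4 - d
n(h) = h + (4 + h)²
(21 + n(U(-2, -5)))² = (21 + ((4 - 1*(-2)) + (4 + (4 - 1*(-2)))²))² = (21 + ((4 + 2) + (4 + (4 + 2))²))² = (21 + (6 + (4 + 6)²))² = (21 + (6 + 10²))² = (21 + (6 + 100))² = (21 + 106)² = 127² = 16129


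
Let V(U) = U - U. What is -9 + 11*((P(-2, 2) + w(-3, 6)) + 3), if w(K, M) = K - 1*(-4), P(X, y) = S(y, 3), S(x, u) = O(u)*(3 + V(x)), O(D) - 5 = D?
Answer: 299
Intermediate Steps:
O(D) = 5 + D
V(U) = 0
S(x, u) = 15 + 3*u (S(x, u) = (5 + u)*(3 + 0) = (5 + u)*3 = 15 + 3*u)
P(X, y) = 24 (P(X, y) = 15 + 3*3 = 15 + 9 = 24)
w(K, M) = 4 + K (w(K, M) = K + 4 = 4 + K)
-9 + 11*((P(-2, 2) + w(-3, 6)) + 3) = -9 + 11*((24 + (4 - 3)) + 3) = -9 + 11*((24 + 1) + 3) = -9 + 11*(25 + 3) = -9 + 11*28 = -9 + 308 = 299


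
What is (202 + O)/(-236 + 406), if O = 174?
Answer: 188/85 ≈ 2.2118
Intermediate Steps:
(202 + O)/(-236 + 406) = (202 + 174)/(-236 + 406) = 376/170 = 376*(1/170) = 188/85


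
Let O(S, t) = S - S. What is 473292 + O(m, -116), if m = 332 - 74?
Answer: 473292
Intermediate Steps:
m = 258
O(S, t) = 0
473292 + O(m, -116) = 473292 + 0 = 473292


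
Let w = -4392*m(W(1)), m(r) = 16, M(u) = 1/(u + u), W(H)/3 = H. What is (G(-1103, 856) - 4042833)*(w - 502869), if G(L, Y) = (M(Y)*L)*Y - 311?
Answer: 4635215365131/2 ≈ 2.3176e+12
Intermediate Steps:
W(H) = 3*H
M(u) = 1/(2*u)
G(L, Y) = -311 + L/2 (G(L, Y) = ((1/(2*Y))*L)*Y - 311 = (L/(2*Y))*Y - 311 = L/2 - 311 = -311 + L/2)
w = -70272 (w = -4392*16 = -70272)
(G(-1103, 856) - 4042833)*(w - 502869) = ((-311 + (1/2)*(-1103)) - 4042833)*(-70272 - 502869) = ((-311 - 1103/2) - 4042833)*(-573141) = (-1725/2 - 4042833)*(-573141) = -8087391/2*(-573141) = 4635215365131/2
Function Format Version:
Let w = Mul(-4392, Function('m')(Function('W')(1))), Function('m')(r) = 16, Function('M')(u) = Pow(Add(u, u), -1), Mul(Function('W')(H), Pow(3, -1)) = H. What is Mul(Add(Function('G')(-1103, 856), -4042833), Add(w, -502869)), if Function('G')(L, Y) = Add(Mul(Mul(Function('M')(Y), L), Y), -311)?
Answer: Rational(4635215365131, 2) ≈ 2.3176e+12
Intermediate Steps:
Function('W')(H) = Mul(3, H)
Function('M')(u) = Mul(Rational(1, 2), Pow(u, -1)) (Function('M')(u) = Pow(Mul(2, u), -1) = Mul(Rational(1, 2), Pow(u, -1)))
Function('G')(L, Y) = Add(-311, Mul(Rational(1, 2), L)) (Function('G')(L, Y) = Add(Mul(Mul(Mul(Rational(1, 2), Pow(Y, -1)), L), Y), -311) = Add(Mul(Mul(Rational(1, 2), L, Pow(Y, -1)), Y), -311) = Add(Mul(Rational(1, 2), L), -311) = Add(-311, Mul(Rational(1, 2), L)))
w = -70272 (w = Mul(-4392, 16) = -70272)
Mul(Add(Function('G')(-1103, 856), -4042833), Add(w, -502869)) = Mul(Add(Add(-311, Mul(Rational(1, 2), -1103)), -4042833), Add(-70272, -502869)) = Mul(Add(Add(-311, Rational(-1103, 2)), -4042833), -573141) = Mul(Add(Rational(-1725, 2), -4042833), -573141) = Mul(Rational(-8087391, 2), -573141) = Rational(4635215365131, 2)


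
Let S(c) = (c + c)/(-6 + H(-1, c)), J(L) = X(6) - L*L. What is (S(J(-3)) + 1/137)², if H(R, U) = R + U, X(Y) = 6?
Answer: 173056/469225 ≈ 0.36881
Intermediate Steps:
J(L) = 6 - L² (J(L) = 6 - L*L = 6 - L²)
S(c) = 2*c/(-7 + c) (S(c) = (c + c)/(-6 + (-1 + c)) = (2*c)/(-7 + c) = 2*c/(-7 + c))
(S(J(-3)) + 1/137)² = (2*(6 - 1*(-3)²)/(-7 + (6 - 1*(-3)²)) + 1/137)² = (2*(6 - 1*9)/(-7 + (6 - 1*9)) + 1/137)² = (2*(6 - 9)/(-7 + (6 - 9)) + 1/137)² = (2*(-3)/(-7 - 3) + 1/137)² = (2*(-3)/(-10) + 1/137)² = (2*(-3)*(-⅒) + 1/137)² = (⅗ + 1/137)² = (416/685)² = 173056/469225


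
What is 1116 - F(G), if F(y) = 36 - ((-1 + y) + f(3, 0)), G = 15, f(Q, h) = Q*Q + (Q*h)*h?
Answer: 1103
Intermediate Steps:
f(Q, h) = Q² + Q*h²
F(y) = 28 - y (F(y) = 36 - ((-1 + y) + 3*(3 + 0²)) = 36 - ((-1 + y) + 3*(3 + 0)) = 36 - ((-1 + y) + 3*3) = 36 - ((-1 + y) + 9) = 36 - (8 + y) = 36 + (-8 - y) = 28 - y)
1116 - F(G) = 1116 - (28 - 1*15) = 1116 - (28 - 15) = 1116 - 1*13 = 1116 - 13 = 1103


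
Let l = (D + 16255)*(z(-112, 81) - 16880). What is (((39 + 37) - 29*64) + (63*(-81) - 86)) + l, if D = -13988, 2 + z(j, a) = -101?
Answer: -38507430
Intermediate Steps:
z(j, a) = -103 (z(j, a) = -2 - 101 = -103)
l = -38500461 (l = (-13988 + 16255)*(-103 - 16880) = 2267*(-16983) = -38500461)
(((39 + 37) - 29*64) + (63*(-81) - 86)) + l = (((39 + 37) - 29*64) + (63*(-81) - 86)) - 38500461 = ((76 - 1856) + (-5103 - 86)) - 38500461 = (-1780 - 5189) - 38500461 = -6969 - 38500461 = -38507430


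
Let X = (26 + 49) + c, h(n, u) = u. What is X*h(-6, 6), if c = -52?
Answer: 138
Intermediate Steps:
X = 23 (X = (26 + 49) - 52 = 75 - 52 = 23)
X*h(-6, 6) = 23*6 = 138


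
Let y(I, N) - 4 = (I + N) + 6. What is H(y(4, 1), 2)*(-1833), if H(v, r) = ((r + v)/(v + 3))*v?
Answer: -51935/2 ≈ -25968.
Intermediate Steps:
y(I, N) = 10 + I + N (y(I, N) = 4 + ((I + N) + 6) = 4 + (6 + I + N) = 10 + I + N)
H(v, r) = v*(r + v)/(3 + v) (H(v, r) = ((r + v)/(3 + v))*v = v*(r + v)/(3 + v))
H(y(4, 1), 2)*(-1833) = ((10 + 4 + 1)*(2 + (10 + 4 + 1))/(3 + (10 + 4 + 1)))*(-1833) = (15*(2 + 15)/(3 + 15))*(-1833) = (15*17/18)*(-1833) = (15*(1/18)*17)*(-1833) = (85/6)*(-1833) = -51935/2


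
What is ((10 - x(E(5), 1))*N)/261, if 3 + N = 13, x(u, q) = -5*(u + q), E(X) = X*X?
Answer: 1400/261 ≈ 5.3640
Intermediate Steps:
E(X) = X²
x(u, q) = -5*q - 5*u (x(u, q) = -5*(q + u) = -5*q - 5*u)
N = 10 (N = -3 + 13 = 10)
((10 - x(E(5), 1))*N)/261 = ((10 - (-5*1 - 5*5²))*10)/261 = ((10 - (-5 - 5*25))*10)*(1/261) = ((10 - (-5 - 125))*10)*(1/261) = ((10 - 1*(-130))*10)*(1/261) = ((10 + 130)*10)*(1/261) = (140*10)*(1/261) = 1400*(1/261) = 1400/261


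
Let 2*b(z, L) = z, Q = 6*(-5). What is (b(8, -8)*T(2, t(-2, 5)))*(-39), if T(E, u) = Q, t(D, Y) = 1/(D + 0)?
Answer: 4680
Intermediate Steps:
t(D, Y) = 1/D
Q = -30
T(E, u) = -30
b(z, L) = z/2
(b(8, -8)*T(2, t(-2, 5)))*(-39) = (((½)*8)*(-30))*(-39) = (4*(-30))*(-39) = -120*(-39) = 4680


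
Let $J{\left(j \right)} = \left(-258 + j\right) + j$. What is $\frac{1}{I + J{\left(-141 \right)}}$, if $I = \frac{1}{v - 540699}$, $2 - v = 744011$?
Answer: $- \frac{1284708}{693742321} \approx -0.0018519$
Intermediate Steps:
$v = -744009$ ($v = 2 - 744011 = -744009$)
$J{\left(j \right)} = -258 + 2 j$
$I = - \frac{1}{1284708}$ ($I = \frac{1}{-744009 - 540699} = \frac{1}{-1284708} = - \frac{1}{1284708} \approx -7.7839 \cdot 10^{-7}$)
$\frac{1}{I + J{\left(-141 \right)}} = \frac{1}{- \frac{1}{1284708} + \left(-258 + 2 \left(-141\right)\right)} = \frac{1}{- \frac{1}{1284708} - 540} = \frac{1}{- \frac{693742321}{1284708}} = - \frac{1284708}{693742321}$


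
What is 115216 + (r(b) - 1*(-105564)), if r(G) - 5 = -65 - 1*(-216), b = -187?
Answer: 220936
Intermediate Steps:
r(G) = 156 (r(G) = 5 + (-65 - 1*(-216)) = 5 + (-65 + 216) = 5 + 151 = 156)
115216 + (r(b) - 1*(-105564)) = 115216 + (156 - 1*(-105564)) = 115216 + (156 + 105564) = 115216 + 105720 = 220936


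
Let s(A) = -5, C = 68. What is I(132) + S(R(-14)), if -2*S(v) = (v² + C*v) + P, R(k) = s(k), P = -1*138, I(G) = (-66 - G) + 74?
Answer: 205/2 ≈ 102.50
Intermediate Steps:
I(G) = 8 - G
P = -138
R(k) = -5
S(v) = 69 - 34*v - v²/2 (S(v) = -((v² + 68*v) - 138)/2 = -(-138 + v² + 68*v)/2 = 69 - 34*v - v²/2)
I(132) + S(R(-14)) = (8 - 1*132) + (69 - 34*(-5) - ½*(-5)²) = (8 - 132) + (69 + 170 - ½*25) = -124 + (69 + 170 - 25/2) = -124 + 453/2 = 205/2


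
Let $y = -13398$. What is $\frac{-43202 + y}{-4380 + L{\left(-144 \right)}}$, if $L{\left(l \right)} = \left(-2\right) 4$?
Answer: $\frac{14150}{1097} \approx 12.899$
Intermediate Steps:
$L{\left(l \right)} = -8$
$\frac{-43202 + y}{-4380 + L{\left(-144 \right)}} = \frac{-43202 - 13398}{-4380 - 8} = - \frac{56600}{-4388} = \left(-56600\right) \left(- \frac{1}{4388}\right) = \frac{14150}{1097}$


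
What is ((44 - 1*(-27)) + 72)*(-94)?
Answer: -13442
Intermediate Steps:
((44 - 1*(-27)) + 72)*(-94) = ((44 + 27) + 72)*(-94) = (71 + 72)*(-94) = 143*(-94) = -13442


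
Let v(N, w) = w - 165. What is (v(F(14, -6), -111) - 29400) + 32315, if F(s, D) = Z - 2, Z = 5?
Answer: 2639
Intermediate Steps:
F(s, D) = 3 (F(s, D) = 5 - 2 = 3)
v(N, w) = -165 + w
(v(F(14, -6), -111) - 29400) + 32315 = ((-165 - 111) - 29400) + 32315 = (-276 - 29400) + 32315 = -29676 + 32315 = 2639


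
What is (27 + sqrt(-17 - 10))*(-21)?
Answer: -567 - 63*I*sqrt(3) ≈ -567.0 - 109.12*I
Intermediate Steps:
(27 + sqrt(-17 - 10))*(-21) = (27 + sqrt(-27))*(-21) = (27 + 3*I*sqrt(3))*(-21) = -567 - 63*I*sqrt(3)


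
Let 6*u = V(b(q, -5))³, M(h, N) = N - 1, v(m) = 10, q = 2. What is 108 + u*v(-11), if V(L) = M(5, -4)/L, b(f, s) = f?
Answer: 1967/24 ≈ 81.958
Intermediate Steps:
M(h, N) = -1 + N
V(L) = -5/L (V(L) = (-1 - 4)/L = -5/L)
u = -125/48 (u = (-5/2)³/6 = (⅙)*(-125/8) = -125/48 ≈ -2.6042)
108 + u*v(-11) = 108 - 125/48*10 = 108 - 625/24 = 1967/24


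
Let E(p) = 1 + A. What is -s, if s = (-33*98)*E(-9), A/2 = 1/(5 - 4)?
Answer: 9702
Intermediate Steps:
A = 2 (A = 2/(5 - 4) = 2/1 = 2*1 = 2)
E(p) = 3 (E(p) = 1 + 2 = 3)
s = -9702 (s = -33*98*3 = -3234*3 = -9702)
-s = -1*(-9702) = 9702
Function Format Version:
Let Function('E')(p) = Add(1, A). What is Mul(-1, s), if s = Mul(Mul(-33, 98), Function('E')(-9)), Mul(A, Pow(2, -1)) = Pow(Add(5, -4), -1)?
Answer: 9702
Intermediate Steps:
A = 2 (A = Mul(2, Pow(Add(5, -4), -1)) = Mul(2, Pow(1, -1)) = Mul(2, 1) = 2)
Function('E')(p) = 3 (Function('E')(p) = Add(1, 2) = 3)
s = -9702 (s = Mul(Mul(-33, 98), 3) = Mul(-3234, 3) = -9702)
Mul(-1, s) = Mul(-1, -9702) = 9702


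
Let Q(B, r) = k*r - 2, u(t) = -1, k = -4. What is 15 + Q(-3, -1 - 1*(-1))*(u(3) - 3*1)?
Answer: 23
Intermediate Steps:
Q(B, r) = -2 - 4*r (Q(B, r) = -4*r - 2 = -2 - 4*r)
15 + Q(-3, -1 - 1*(-1))*(u(3) - 3*1) = 15 + (-2 - 4*(-1 - 1*(-1)))*(-1 - 3*1) = 15 + (-2 - 4*(-1 + 1))*(-1 - 3) = 15 + (-2 - 4*0)*(-4) = 15 + (-2 + 0)*(-4) = 15 - 2*(-4) = 15 + 8 = 23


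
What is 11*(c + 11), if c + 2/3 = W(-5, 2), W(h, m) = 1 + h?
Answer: 209/3 ≈ 69.667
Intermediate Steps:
c = -14/3 (c = -2/3 + (1 - 5) = -2/3 - 4 = -14/3 ≈ -4.6667)
11*(c + 11) = 11*(-14/3 + 11) = 11*(19/3) = 209/3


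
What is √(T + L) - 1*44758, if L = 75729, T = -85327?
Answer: -44758 + I*√9598 ≈ -44758.0 + 97.969*I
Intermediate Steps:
√(T + L) - 1*44758 = √(-85327 + 75729) - 1*44758 = √(-9598) - 44758 = I*√9598 - 44758 = -44758 + I*√9598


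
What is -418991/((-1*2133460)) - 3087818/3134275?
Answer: -1054900634751/1337370068300 ≈ -0.78879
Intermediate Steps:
-418991/((-1*2133460)) - 3087818/3134275 = -418991/(-2133460) - 3087818*1/3134275 = -418991*(-1/2133460) - 3087818/3134275 = 418991/2133460 - 3087818/3134275 = -1054900634751/1337370068300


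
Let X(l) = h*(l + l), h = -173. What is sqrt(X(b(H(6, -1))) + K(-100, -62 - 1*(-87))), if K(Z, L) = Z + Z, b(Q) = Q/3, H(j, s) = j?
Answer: 2*I*sqrt(223) ≈ 29.866*I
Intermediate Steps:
b(Q) = Q/3 (b(Q) = Q*(1/3) = Q/3)
K(Z, L) = 2*Z
X(l) = -346*l (X(l) = -173*(l + l) = -346*l)
sqrt(X(b(H(6, -1))) + K(-100, -62 - 1*(-87))) = sqrt(-346*6/3 + 2*(-100)) = sqrt(-346*2 - 200) = sqrt(-692 - 200) = sqrt(-892) = 2*I*sqrt(223)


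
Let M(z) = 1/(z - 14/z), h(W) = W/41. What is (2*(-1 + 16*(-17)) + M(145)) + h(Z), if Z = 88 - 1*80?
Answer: -470178213/861451 ≈ -545.80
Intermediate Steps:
Z = 8 (Z = 88 - 80 = 8)
h(W) = W/41 (h(W) = W*(1/41) = W/41)
(2*(-1 + 16*(-17)) + M(145)) + h(Z) = (2*(-1 + 16*(-17)) + 145/(-14 + 145**2)) + (1/41)*8 = (2*(-1 - 272) + 145/(-14 + 21025)) + 8/41 = (2*(-273) + 145/21011) + 8/41 = (-546 + 145*(1/21011)) + 8/41 = (-546 + 145/21011) + 8/41 = -11471861/21011 + 8/41 = -470178213/861451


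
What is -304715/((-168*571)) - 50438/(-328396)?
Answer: 26226400901/7875592872 ≈ 3.3301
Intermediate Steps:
-304715/((-168*571)) - 50438/(-328396) = -304715/(-95928) - 50438*(-1/328396) = -304715*(-1/95928) + 25219/164198 = 304715/95928 + 25219/164198 = 26226400901/7875592872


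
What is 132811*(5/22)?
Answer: 664055/22 ≈ 30184.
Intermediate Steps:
132811*(5/22) = 664055/22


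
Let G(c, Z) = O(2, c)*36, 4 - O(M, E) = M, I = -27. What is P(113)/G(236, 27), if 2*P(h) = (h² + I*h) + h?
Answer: 3277/48 ≈ 68.271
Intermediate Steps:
O(M, E) = 4 - M
G(c, Z) = 72 (G(c, Z) = (4 - 1*2)*36 = (4 - 2)*36 = 2*36 = 72)
P(h) = h²/2 - 13*h (P(h) = ((h² - 27*h) + h)/2 = (h² - 26*h)/2 = h²/2 - 13*h)
P(113)/G(236, 27) = ((½)*113*(-26 + 113))/72 = ((½)*113*87)*(1/72) = (9831/2)*(1/72) = 3277/48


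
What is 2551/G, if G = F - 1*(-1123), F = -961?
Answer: 2551/162 ≈ 15.747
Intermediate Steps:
G = 162 (G = -961 - 1*(-1123) = -961 + 1123 = 162)
2551/G = 2551/162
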